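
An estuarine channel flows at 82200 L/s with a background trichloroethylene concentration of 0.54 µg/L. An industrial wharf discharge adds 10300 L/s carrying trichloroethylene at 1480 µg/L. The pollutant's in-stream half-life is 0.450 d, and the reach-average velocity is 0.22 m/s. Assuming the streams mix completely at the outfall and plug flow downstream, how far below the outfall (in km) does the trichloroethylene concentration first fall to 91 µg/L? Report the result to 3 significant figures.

After mixing, C = (82200·0.5400 + 10300·1480) / 92500 = 15290000/92500 = 165.3 µg/L.
Half-life 0.450 d → k = ln 2 / 0.450 = 1.540 d⁻¹.
Set 165.3·exp(−k·t) = 91 → t = ln(165.3/91)/k = 33470 s = 9.299 h.
Distance = v·t = 0.22·33470 = 7364 m = 7.364 km.

7.36 km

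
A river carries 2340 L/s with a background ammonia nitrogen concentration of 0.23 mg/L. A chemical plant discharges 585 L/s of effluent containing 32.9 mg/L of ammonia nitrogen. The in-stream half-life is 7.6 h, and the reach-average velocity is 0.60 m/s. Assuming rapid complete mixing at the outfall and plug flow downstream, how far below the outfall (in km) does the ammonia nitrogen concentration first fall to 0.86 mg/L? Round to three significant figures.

48.8 km

Mixed concentration C = ΣQC/ΣQ = (2340·0.2300 + 585.0·32.90) / 2925 = 19780/2925 = 6.764 mg/L.
Half-life 7.6 h → k = ln 2 / 7.6 = 0.09120 h⁻¹ = 2.189 d⁻¹.
Set 6.764·exp(−k·t) = 0.86 → t = ln(6.764/0.86)/k = 81410 s = 22.61 h.
Distance = v·t = 0.60·81410 = 48850 m = 48.85 km.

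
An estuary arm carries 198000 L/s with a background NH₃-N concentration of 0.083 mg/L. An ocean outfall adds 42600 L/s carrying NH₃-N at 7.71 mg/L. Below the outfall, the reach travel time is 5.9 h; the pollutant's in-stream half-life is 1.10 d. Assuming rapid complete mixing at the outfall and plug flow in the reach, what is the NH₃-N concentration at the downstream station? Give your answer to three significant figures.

1.23 mg/L

Mass balance: C = (198000·0.08300 + 42600·7.710) / 240600 = 344900/240600 = 1.433 mg/L.
Half-life 1.10 d → k = ln 2 / 1.10 = 0.6301 d⁻¹.
First-order decay: C = 1.433·exp(−k·t) = 1.433·0.8565 = 1.228 mg/L.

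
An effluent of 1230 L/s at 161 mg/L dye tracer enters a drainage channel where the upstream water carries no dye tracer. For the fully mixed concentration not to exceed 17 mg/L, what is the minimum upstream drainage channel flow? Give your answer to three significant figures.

10400 L/s

Set C_mix = 17: (Q·0 + 1230·161.0) / (Q + 1230) = 17
→ Q = 1230·(161.0 − 17)/(17 − 0) = 10420 L/s.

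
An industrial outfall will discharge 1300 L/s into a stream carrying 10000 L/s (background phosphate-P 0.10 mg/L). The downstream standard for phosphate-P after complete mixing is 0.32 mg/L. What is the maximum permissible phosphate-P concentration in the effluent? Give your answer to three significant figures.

2.01 mg/L

At the limit, (Qr·Cr + Qe·Cₑ)/(Qr + Qe) = 0.32:
Cₑ = (11300·0.32 − 10000·0.1000) / 1300 = 2.012 mg/L.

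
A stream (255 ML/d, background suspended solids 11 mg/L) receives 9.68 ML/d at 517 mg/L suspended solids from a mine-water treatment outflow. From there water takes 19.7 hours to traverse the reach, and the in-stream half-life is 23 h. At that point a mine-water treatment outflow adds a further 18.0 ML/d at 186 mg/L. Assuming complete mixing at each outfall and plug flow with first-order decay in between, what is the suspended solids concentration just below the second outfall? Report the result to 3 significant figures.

Mixed concentration C = ΣQC/ΣQ = (255.0·11.00 + 9.680·517.0) / 264.7 = 7810/264.7 = 29.51 mg/L; combined flow 264.7 ML/d.
Half-life 23 h → k = ln 2 / 23 = 0.03014 h⁻¹ = 0.7233 d⁻¹.
After decay, C = 29.51 × e^(−kt) = 29.51 × 0.5523 = 16.30 mg/L.
At the second outfall, C = (264.7·16.30 + 18.00·186.0) / (264.7 + 18.00) = 27.10 mg/L.

27.1 mg/L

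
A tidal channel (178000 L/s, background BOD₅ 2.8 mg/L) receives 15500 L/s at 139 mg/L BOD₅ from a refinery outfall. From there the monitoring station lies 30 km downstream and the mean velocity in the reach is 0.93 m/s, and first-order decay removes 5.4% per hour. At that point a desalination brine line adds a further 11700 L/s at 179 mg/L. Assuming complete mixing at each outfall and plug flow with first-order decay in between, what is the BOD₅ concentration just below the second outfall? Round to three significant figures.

18.1 mg/L

Flow-weighted average: C = (178000·2.800 + 15500·139.0) / 193500 = 2653000/193500 = 13.71 mg/L; combined flow 193500 L/s.
Travel time t = 30·1000 / 0.93 = 32260 s = 8.961 h.
5.4%/h lost → k = −ln(1 − 0.054) = 0.05551 h⁻¹.
First-order decay: C = 13.71·exp(−k·t) = 13.71·0.6081 = 8.337 mg/L.
Second outfall: C = (193500·8.337 + 11700·179.0)/205200 = 18.07 mg/L.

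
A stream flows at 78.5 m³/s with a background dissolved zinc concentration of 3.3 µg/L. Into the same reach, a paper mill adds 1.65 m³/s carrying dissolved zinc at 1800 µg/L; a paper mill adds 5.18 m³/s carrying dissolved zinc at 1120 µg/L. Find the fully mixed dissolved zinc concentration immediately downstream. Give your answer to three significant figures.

106 µg/L

After mixing, C = (78.50·3.300 + 1.650·1800 + 5.180·1120) / 85.33 = 9031/85.33 = 105.8 µg/L.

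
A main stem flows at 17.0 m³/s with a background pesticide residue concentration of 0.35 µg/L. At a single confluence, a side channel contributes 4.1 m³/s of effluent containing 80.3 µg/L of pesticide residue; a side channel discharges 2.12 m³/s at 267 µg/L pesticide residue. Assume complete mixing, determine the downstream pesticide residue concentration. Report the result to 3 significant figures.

After mixing, C = (17.00·0.3500 + 4.100·80.30 + 2.120·267.0) / 23.22 = 901.2/23.22 = 38.81 µg/L.

38.8 µg/L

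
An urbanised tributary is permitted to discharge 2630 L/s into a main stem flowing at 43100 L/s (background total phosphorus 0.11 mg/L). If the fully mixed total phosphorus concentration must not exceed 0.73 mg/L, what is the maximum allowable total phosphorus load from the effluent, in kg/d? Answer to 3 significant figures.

2470 kg/d

Mass balance at the limit: 43100·0.1100 + 2630·Cₑ = 45730·0.73 → Cₑ = 10.89 mg/L.
2630 L/s = 2.630 m³/s. Load = 2.630 m³/s × 10.89 g/m³ × 86 400 s/d = 2475 kg/d.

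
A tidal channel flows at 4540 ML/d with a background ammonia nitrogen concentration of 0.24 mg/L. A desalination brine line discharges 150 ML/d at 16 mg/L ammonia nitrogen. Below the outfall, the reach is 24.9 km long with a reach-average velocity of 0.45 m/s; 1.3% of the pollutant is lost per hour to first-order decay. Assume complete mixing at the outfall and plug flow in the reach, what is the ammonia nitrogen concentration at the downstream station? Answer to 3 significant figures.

0.608 mg/L

After mixing, C = (4540·0.2400 + 150.0·16.00) / 4690 = 3490/4690 = 0.7441 mg/L.
Travel time t = 24.9·1000 / 0.45 = 55330 s = 15.37 h.
1.3%/h lost → k = −ln(1 − 0.013) = 0.01309 h⁻¹.
After decay, C = 0.7441 × e^(−kt) = 0.7441 × 0.8178 = 0.6085 mg/L.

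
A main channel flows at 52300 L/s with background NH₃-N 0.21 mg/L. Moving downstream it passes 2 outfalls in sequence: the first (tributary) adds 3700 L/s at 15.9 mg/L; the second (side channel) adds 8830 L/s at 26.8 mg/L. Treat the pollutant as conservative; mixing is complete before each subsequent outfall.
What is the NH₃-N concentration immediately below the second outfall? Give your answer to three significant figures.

Below outfall 1: Q → 56000 L/s, C = (52300·0.2100 + 3700·15.90)/56000 = 1.247 mg/L.
Below outfall 2: Q → 64830 L/s, C = (56000·1.247 + 8830·26.80)/64830 = 4.727 mg/L.

4.73 mg/L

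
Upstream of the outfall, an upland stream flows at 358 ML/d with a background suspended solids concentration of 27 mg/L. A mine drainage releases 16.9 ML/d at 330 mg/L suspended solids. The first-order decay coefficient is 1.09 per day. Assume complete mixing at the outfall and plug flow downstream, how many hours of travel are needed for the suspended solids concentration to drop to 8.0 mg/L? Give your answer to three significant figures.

35.8 h

Flow-weighted average: C = (358.0·27.00 + 16.90·330.0) / 374.9 = 15240/374.9 = 40.66 mg/L.
40.66·exp(−k·t) = 8.0 → t = ln(40.66/8.0)/k = 128900 s = 35.80 h.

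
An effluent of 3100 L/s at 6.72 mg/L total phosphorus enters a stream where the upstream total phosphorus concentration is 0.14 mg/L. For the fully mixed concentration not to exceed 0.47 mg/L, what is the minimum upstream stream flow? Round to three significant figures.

Set C_mix = 0.47: (Q·0.1400 + 3100·6.720) / (Q + 3100) = 0.47
→ Q = 3100·(6.720 − 0.47)/(0.47 − 0.1400) = 58710 L/s.

58700 L/s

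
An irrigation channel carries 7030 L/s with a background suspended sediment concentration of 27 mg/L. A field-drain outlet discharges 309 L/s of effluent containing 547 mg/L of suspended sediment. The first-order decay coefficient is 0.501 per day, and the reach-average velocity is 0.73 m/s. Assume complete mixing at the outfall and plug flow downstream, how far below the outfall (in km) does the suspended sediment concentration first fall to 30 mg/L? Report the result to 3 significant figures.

61.5 km

Flow-weighted average: C = (7030·27.00 + 309.0·547.0) / 7339 = 358800/7339 = 48.89 mg/L.
Set 48.89·exp(−k·t) = 30 → t = ln(48.89/30)/k = 84240 s = 23.40 h.
Distance = v·t = 0.73·84240 = 61490 m = 61.49 km.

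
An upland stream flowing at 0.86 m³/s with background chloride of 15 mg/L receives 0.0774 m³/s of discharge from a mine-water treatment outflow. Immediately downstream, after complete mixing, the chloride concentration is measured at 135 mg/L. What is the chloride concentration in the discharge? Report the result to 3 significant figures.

Mass balance: 0.8600·15.00 + 0.07740·Cₑ = 0.9374·135.0
→ Cₑ = (0.9374·135.0 − 0.8600·15.00) / 0.07740 = 1468 mg/L.

1470 mg/L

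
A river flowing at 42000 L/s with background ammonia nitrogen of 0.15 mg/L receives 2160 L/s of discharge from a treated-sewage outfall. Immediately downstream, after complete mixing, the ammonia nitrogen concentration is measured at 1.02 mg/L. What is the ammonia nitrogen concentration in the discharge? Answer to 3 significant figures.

17.9 mg/L

Mass balance: 42000·0.1500 + 2160·Cₑ = 44160·1.020
→ Cₑ = (44160·1.020 − 42000·0.1500) / 2160 = 17.94 mg/L.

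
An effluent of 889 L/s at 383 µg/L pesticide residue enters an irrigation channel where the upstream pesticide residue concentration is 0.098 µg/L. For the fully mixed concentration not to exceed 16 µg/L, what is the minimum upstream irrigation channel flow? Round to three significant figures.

Set C_mix = 16: (Q·0.09800 + 889.0·383.0) / (Q + 889.0) = 16
→ Q = 889.0·(383.0 − 16)/(16 − 0.09800) = 20520 L/s.

20500 L/s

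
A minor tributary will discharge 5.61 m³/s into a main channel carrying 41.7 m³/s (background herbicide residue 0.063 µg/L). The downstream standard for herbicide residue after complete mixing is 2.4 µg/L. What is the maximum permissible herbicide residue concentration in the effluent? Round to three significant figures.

19.8 µg/L

At the limit, (Qr·Cr + Qe·Cₑ)/(Qr + Qe) = 2.4:
Cₑ = (47.31·2.4 − 41.70·0.06300) / 5.610 = 19.77 µg/L.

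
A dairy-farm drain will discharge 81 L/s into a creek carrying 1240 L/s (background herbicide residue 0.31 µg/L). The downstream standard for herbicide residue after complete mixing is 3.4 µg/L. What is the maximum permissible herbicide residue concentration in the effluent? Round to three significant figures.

At the limit, (Qr·Cr + Qe·Cₑ)/(Qr + Qe) = 3.4:
Cₑ = (1321·3.4 − 1240·0.3100) / 81.00 = 50.70 µg/L.

50.7 µg/L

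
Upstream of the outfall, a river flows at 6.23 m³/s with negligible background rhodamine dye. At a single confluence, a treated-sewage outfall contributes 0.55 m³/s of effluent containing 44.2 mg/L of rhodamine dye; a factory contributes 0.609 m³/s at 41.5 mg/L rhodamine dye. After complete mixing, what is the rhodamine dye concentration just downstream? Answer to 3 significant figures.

6.71 mg/L

Flow-weighted average: C = (6.230·0 + 0.5500·44.20 + 0.6090·41.50) / 7.389 = 49.58/7.389 = 6.710 mg/L.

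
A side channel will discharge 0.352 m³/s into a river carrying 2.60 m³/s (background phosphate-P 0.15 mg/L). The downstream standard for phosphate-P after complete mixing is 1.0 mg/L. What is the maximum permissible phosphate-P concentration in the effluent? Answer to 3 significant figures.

7.28 mg/L

At the limit, (Qr·Cr + Qe·Cₑ)/(Qr + Qe) = 1.0:
Cₑ = (2.952·1.0 − 2.600·0.1500) / 0.3520 = 7.278 mg/L.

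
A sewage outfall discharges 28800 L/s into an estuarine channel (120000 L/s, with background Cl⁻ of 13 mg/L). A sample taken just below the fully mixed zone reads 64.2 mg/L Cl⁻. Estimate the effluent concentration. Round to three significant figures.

278 mg/L

Mass balance: 120000·13.00 + 28800·Cₑ = 148800·64.20
→ Cₑ = (148800·64.20 − 120000·13.00) / 28800 = 277.5 mg/L.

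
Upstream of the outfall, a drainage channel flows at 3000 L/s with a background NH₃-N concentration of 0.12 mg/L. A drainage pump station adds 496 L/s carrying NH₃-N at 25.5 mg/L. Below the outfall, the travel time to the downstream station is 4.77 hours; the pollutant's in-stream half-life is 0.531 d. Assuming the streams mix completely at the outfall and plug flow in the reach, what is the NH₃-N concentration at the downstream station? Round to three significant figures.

2.87 mg/L

Mass balance: C = (3000·0.1200 + 496.0·25.50) / 3496 = 13010/3496 = 3.721 mg/L.
Half-life 0.531 d → k = ln 2 / 0.531 = 1.305 d⁻¹.
First-order decay: C = 3.721·exp(−k·t) = 3.721·0.7715 = 2.871 mg/L.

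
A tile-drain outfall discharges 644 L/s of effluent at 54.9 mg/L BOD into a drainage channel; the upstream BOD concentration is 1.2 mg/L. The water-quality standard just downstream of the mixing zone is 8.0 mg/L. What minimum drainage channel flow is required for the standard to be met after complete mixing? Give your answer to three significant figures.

Set C_mix = 8.0: (Q·1.200 + 644.0·54.90) / (Q + 644.0) = 8.0
→ Q = 644.0·(54.90 − 8.0)/(8.0 − 1.200) = 4442 L/s.

4440 L/s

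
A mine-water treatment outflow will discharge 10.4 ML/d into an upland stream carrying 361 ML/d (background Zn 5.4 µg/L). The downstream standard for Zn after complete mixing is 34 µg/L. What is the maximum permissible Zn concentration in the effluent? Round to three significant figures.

1030 µg/L

At the limit, (Qr·Cr + Qe·Cₑ)/(Qr + Qe) = 34:
Cₑ = (371.4·34 − 361.0·5.400) / 10.40 = 1027 µg/L.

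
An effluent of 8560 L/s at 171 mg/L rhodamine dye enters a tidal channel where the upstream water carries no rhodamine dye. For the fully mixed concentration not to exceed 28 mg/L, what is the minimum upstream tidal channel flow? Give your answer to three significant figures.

43700 L/s

Set C_mix = 28: (Q·0 + 8560·171.0) / (Q + 8560) = 28
→ Q = 8560·(171.0 − 28)/(28 − 0) = 43720 L/s.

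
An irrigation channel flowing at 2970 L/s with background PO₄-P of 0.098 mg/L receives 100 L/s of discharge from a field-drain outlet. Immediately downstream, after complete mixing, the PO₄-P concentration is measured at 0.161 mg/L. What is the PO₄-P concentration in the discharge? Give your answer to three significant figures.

Mass balance: 2970·0.09800 + 100.0·Cₑ = 3070·0.1610
→ Cₑ = (3070·0.1610 − 2970·0.09800) / 100.0 = 2.032 mg/L.

2.03 mg/L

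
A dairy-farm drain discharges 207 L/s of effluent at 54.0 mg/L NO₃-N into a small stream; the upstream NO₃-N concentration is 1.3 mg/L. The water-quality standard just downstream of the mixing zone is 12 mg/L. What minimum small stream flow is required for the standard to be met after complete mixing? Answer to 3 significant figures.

Set C_mix = 12: (Q·1.300 + 207.0·54.00) / (Q + 207.0) = 12
→ Q = 207.0·(54.00 − 12)/(12 − 1.300) = 812.5 L/s.

813 L/s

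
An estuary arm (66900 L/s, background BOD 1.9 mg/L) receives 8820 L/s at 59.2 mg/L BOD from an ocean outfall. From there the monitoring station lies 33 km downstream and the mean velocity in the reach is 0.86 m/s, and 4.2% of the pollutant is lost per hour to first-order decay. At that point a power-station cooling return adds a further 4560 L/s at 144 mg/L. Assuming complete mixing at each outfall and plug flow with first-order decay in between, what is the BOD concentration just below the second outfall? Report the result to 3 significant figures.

Conservation of mass: C = (66900·1.900 + 8820·59.20) / 75720 = 649300/75720 = 8.574 mg/L; combined flow 75720 L/s.
Travel time t = 33·1000 / 0.86 = 38370 s = 10.66 h.
4.2%/h lost → k = −ln(1 − 0.042) = 0.04291 h⁻¹.
Applying C = C₀e^(−kt): 8.574 × 0.6330 = 5.427 mg/L.
Second outfall: C = (75720·5.427 + 4560·144.0)/80280 = 13.30 mg/L.

13.3 mg/L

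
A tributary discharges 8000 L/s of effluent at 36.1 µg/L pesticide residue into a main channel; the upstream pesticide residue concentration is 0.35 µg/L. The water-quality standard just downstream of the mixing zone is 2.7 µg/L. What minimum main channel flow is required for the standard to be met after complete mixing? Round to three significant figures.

Set C_mix = 2.7: (Q·0.3500 + 8000·36.10) / (Q + 8000) = 2.7
→ Q = 8000·(36.10 − 2.7)/(2.7 − 0.3500) = 113700 L/s.

114000 L/s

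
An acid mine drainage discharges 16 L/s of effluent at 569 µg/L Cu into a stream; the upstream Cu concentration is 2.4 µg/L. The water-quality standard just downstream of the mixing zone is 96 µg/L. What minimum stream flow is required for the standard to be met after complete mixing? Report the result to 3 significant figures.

Set C_mix = 96: (Q·2.400 + 16.00·569.0) / (Q + 16.00) = 96
→ Q = 16.00·(569.0 − 96)/(96 − 2.400) = 80.85 L/s.

80.9 L/s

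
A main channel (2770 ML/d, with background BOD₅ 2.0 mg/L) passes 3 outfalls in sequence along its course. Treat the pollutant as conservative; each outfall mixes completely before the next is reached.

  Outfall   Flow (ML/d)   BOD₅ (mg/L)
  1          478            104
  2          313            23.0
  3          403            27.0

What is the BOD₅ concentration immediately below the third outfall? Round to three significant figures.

18.5 mg/L

Below outfall 1: Q → 3248 ML/d, C = (2770·2.000 + 478.0·104.0)/3248 = 17.01 mg/L.
Below outfall 2: Q → 3561 ML/d, C = (3248·17.01 + 313.0·23.00)/3561 = 17.54 mg/L.
Below outfall 3: Q → 3964 ML/d, C = (3561·17.54 + 403.0·27.00)/3964 = 18.50 mg/L.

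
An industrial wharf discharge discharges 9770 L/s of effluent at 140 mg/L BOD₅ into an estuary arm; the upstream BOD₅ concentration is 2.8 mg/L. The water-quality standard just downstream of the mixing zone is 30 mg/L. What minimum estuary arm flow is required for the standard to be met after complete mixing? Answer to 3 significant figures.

39500 L/s

Set C_mix = 30: (Q·2.800 + 9770·140.0) / (Q + 9770) = 30
→ Q = 9770·(140.0 − 30)/(30 − 2.800) = 39510 L/s.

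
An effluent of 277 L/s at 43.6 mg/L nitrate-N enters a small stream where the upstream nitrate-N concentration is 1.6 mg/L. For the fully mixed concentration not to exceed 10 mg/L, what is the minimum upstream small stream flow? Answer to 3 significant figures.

Set C_mix = 10: (Q·1.600 + 277.0·43.60) / (Q + 277.0) = 10
→ Q = 277.0·(43.60 − 10)/(10 − 1.600) = 1108 L/s.

1110 L/s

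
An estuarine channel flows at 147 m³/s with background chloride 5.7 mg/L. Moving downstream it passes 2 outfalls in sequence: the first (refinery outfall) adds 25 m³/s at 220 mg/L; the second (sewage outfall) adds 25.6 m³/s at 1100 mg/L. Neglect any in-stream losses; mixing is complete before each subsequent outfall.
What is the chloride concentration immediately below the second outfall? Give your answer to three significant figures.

175 mg/L

Outfall 1: combined Q = 172.0 m³/s; C = (147.0·5.700 + 25.00·220.0)/172.0 = 36.85 mg/L.
Outfall 2: combined Q = 197.6 m³/s; C = (172.0·36.85 + 25.60·1100)/197.6 = 174.6 mg/L.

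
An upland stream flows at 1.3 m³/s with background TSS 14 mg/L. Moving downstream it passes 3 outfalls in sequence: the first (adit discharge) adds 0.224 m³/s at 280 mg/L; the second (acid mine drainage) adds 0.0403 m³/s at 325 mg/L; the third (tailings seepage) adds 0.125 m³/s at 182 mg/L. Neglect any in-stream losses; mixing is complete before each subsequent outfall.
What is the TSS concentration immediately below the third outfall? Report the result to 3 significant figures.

After outfall 1: Q = 1.300 + 0.2240 = 1.524 m³/s; C = (1.300·14.00 + 0.2240·280.0)/1.524 = 53.10 mg/L.
After outfall 2: Q = 1.524 + 0.04030 = 1.564 m³/s; C = (1.524·53.10 + 0.04030·325.0)/1.564 = 60.10 mg/L.
After outfall 3: Q = 1.564 + 0.1250 = 1.689 m³/s; C = (1.564·60.10 + 0.1250·182.0)/1.689 = 69.12 mg/L.

69.1 mg/L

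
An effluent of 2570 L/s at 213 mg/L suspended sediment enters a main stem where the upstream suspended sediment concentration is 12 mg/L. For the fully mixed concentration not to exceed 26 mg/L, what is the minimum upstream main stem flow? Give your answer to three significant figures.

Set C_mix = 26: (Q·12.00 + 2570·213.0) / (Q + 2570) = 26
→ Q = 2570·(213.0 − 26)/(26 − 12.00) = 34330 L/s.

34300 L/s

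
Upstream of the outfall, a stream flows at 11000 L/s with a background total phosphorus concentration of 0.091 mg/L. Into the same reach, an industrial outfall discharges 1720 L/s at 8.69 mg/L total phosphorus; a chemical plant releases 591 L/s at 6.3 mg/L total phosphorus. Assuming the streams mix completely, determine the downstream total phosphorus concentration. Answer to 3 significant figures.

Mass balance: C = (11000·0.09100 + 1720·8.690 + 591.0·6.300) / 13310 = 19670/13310 = 1.478 mg/L.

1.48 mg/L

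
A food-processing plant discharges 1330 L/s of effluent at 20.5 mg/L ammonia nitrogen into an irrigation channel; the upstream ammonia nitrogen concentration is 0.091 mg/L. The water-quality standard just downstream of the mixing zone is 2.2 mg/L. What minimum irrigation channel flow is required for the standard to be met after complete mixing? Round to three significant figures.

11500 L/s

Set C_mix = 2.2: (Q·0.09100 + 1330·20.50) / (Q + 1330) = 2.2
→ Q = 1330·(20.50 − 2.2)/(2.2 − 0.09100) = 11540 L/s.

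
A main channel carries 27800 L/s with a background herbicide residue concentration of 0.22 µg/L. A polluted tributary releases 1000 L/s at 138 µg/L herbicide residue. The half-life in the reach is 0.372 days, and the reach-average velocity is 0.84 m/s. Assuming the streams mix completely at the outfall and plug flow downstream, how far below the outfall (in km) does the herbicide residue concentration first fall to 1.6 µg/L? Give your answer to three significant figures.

44.4 km

Conservation of mass: C = (27800·0.2200 + 1000·138.0) / 28800 = 144100/28800 = 5.004 µg/L.
Half-life 0.372 d → k = ln 2 / 0.372 = 1.863 d⁻¹.
Set 5.004·exp(−k·t) = 1.6 → t = ln(5.004/1.6)/k = 52870 s = 14.69 h.
Distance = v·t = 0.84·52870 = 44410 m = 44.41 km.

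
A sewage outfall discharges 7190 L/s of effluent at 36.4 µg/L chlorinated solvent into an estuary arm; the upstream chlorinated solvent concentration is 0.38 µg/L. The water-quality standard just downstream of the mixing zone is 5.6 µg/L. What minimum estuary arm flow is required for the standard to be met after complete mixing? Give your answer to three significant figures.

42400 L/s

Set C_mix = 5.6: (Q·0.3800 + 7190·36.40) / (Q + 7190) = 5.6
→ Q = 7190·(36.40 − 5.6)/(5.6 − 0.3800) = 42420 L/s.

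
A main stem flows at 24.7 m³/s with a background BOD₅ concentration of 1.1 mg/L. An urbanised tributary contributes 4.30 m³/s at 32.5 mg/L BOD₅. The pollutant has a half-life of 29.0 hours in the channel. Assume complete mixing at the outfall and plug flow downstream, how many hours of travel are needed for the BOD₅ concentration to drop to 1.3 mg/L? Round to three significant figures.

After mixing, C = (24.70·1.100 + 4.300·32.50) / 29.00 = 166.9/29.00 = 5.756 mg/L.
Half-life 29.0 h → k = ln 2 / 29.0 = 0.02390 h⁻¹ = 0.5736 d⁻¹.
5.756·exp(−k·t) = 1.3 → t = ln(5.756/1.3)/k = 224100 s = 62.25 h.

62.2 h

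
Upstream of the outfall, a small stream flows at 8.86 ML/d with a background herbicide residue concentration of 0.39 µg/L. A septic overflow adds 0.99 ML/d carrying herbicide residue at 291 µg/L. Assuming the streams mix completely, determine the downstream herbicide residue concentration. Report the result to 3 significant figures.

29.6 µg/L

After mixing, C = (8.860·0.3900 + 0.9900·291.0) / 9.850 = 291.5/9.850 = 29.60 µg/L.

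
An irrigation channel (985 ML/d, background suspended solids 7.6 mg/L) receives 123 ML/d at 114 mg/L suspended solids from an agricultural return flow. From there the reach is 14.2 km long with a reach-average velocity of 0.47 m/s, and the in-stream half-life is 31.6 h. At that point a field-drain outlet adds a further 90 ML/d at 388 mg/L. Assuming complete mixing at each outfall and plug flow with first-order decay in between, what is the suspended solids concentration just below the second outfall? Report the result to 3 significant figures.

44.1 mg/L

Mixed concentration C = ΣQC/ΣQ = (985.0·7.600 + 123.0·114.0) / 1108 = 21510/1108 = 19.41 mg/L; combined flow 1108 ML/d.
Travel time t = 14.2·1000 / 0.47 = 30210 s = 8.392 h.
Half-life 31.6 h → k = ln 2 / 31.6 = 0.02194 h⁻¹ = 0.5264 d⁻¹.
Decay over the reach: 19.41·exp(−kt) = 19.41·0.8319 = 16.15 mg/L.
At the second outfall, C = (1108·16.15 + 90.00·388.0) / (1108 + 90.00) = 44.08 mg/L.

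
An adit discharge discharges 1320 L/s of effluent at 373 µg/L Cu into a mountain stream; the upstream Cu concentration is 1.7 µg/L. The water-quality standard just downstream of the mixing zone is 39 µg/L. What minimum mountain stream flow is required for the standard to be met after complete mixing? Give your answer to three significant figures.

Set C_mix = 39: (Q·1.700 + 1320·373.0) / (Q + 1320) = 39
→ Q = 1320·(373.0 − 39)/(39 − 1.700) = 11820 L/s.

11800 L/s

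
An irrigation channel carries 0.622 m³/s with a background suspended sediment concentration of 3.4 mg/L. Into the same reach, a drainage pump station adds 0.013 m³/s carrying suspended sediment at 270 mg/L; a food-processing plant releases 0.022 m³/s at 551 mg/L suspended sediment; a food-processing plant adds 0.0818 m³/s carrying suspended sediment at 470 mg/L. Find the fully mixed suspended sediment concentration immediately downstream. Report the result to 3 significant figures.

76.1 mg/L

Flow-weighted average: C = (0.6220·3.400 + 0.01300·270.0 + 0.02200·551.0 + 0.08180·470.0) / 0.7388 = 56.19/0.7388 = 76.06 mg/L.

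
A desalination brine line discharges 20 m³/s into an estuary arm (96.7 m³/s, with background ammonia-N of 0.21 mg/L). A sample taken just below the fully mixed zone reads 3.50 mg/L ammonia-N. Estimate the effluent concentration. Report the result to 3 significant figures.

Mass balance: 96.70·0.2100 + 20.00·Cₑ = 116.7·3.500
→ Cₑ = (116.7·3.500 − 96.70·0.2100) / 20.00 = 19.41 mg/L.

19.4 mg/L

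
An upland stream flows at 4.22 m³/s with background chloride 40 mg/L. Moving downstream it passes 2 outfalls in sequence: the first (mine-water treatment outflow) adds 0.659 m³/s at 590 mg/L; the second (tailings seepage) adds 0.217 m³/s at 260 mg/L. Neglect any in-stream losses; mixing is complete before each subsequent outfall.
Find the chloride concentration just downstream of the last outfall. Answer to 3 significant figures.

Outfall 1: combined Q = 4.879 m³/s; C = (4.220·40.00 + 0.6590·590.0)/4.879 = 114.3 mg/L.
Outfall 2: combined Q = 5.096 m³/s; C = (4.879·114.3 + 0.2170·260.0)/5.096 = 120.5 mg/L.

120 mg/L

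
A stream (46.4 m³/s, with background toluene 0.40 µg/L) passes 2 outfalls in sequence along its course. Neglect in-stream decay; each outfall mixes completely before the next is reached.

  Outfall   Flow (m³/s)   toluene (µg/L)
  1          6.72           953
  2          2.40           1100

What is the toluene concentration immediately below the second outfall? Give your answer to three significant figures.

163 µg/L

After outfall 1: Q = 46.40 + 6.720 = 53.12 m³/s; C = (46.40·0.4000 + 6.720·953.0)/53.12 = 120.9 µg/L.
After outfall 2: Q = 53.12 + 2.400 = 55.52 m³/s; C = (53.12·120.9 + 2.400·1100)/55.52 = 163.2 µg/L.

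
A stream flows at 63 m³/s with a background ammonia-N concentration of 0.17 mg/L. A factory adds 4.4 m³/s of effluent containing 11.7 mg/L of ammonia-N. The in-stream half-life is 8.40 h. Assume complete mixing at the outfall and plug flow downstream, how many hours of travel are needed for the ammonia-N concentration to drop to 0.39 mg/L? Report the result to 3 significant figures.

Mixed concentration C = ΣQC/ΣQ = (63.00·0.1700 + 4.400·11.70) / 67.40 = 62.19/67.40 = 0.9227 mg/L.
Half-life 8.40 h → k = ln 2 / 8.40 = 0.08252 h⁻¹ = 1.980 d⁻¹.
0.9227·exp(−k·t) = 0.39 → t = ln(0.9227/0.39)/k = 37570 s = 10.44 h.

10.4 h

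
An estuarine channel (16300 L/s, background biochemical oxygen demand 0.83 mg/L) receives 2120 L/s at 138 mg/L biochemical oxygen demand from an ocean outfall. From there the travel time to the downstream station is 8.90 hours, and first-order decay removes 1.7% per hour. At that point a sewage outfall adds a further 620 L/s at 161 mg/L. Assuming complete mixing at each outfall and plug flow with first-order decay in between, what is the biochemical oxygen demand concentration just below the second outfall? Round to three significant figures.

19.0 mg/L

Mixed concentration C = ΣQC/ΣQ = (16300·0.8300 + 2120·138.0) / 18420 = 306100/18420 = 16.62 mg/L; combined flow 18420 L/s.
1.7%/h lost → k = −ln(1 − 0.017) = 0.01715 h⁻¹.
First-order decay: C = 16.62·exp(−k·t) = 16.62·0.8585 = 14.27 mg/L.
Second outfall: C = (18420·14.27 + 620.0·161.0)/19040 = 19.04 mg/L.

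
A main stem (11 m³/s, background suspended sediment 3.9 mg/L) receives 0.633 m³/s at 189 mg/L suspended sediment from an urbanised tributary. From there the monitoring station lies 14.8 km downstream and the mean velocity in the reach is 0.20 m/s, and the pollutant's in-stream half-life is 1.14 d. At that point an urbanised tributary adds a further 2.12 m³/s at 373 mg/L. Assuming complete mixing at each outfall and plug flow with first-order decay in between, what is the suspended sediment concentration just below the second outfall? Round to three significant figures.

64.5 mg/L

Conservation of mass: C = (11.00·3.900 + 0.6330·189.0) / 11.63 = 162.5/11.63 = 13.97 mg/L; combined flow 11.63 m³/s.
Travel time t = 14.8·1000 / 0.20 = 74000 s = 20.56 h.
Half-life 1.14 d → k = ln 2 / 1.14 = 0.6080 d⁻¹.
Decay over the reach: 13.97·exp(−kt) = 13.97·0.5941 = 8.300 mg/L.
At the second outfall, C = (11.63·8.300 + 2.120·373.0) / (11.63 + 2.120) = 64.52 mg/L.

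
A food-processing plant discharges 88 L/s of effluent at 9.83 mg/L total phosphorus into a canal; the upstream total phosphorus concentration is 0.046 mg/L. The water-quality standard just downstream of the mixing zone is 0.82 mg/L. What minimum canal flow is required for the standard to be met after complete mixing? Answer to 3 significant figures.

1020 L/s

Set C_mix = 0.82: (Q·0.04600 + 88.00·9.830) / (Q + 88.00) = 0.82
→ Q = 88.00·(9.830 − 0.82)/(0.82 − 0.04600) = 1024 L/s.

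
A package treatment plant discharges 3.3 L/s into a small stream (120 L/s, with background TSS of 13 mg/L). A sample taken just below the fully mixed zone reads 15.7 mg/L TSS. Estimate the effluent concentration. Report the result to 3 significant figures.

114 mg/L

Mass balance: 120.0·13.00 + 3.300·Cₑ = 123.3·15.70
→ Cₑ = (123.3·15.70 − 120.0·13.00) / 3.300 = 113.9 mg/L.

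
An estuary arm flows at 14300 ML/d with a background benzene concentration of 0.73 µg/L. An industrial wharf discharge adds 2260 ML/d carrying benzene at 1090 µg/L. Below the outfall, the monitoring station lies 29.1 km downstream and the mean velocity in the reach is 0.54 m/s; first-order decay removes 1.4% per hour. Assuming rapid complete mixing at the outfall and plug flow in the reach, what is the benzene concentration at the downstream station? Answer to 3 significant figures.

Mass balance: C = (14300·0.7300 + 2260·1090) / 16560 = 2474000/16560 = 149.4 µg/L.
Travel time t = 29.1·1000 / 0.54 = 53890 s = 14.97 h.
1.4%/h lost → k = −ln(1 − 0.014) = 0.01410 h⁻¹.
Decay over the reach: 149.4·exp(−kt) = 149.4·0.8097 = 121.0 µg/L.

121 µg/L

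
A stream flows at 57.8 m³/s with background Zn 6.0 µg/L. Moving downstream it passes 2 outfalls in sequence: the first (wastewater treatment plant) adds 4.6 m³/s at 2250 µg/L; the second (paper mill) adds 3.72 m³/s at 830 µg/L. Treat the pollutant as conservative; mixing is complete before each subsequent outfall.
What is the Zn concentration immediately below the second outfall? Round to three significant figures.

After outfall 1: Q = 57.80 + 4.600 = 62.40 m³/s; C = (57.80·6.000 + 4.600·2250)/62.40 = 171.4 µg/L.
After outfall 2: Q = 62.40 + 3.720 = 66.12 m³/s; C = (62.40·171.4 + 3.720·830.0)/66.12 = 208.5 µg/L.

208 µg/L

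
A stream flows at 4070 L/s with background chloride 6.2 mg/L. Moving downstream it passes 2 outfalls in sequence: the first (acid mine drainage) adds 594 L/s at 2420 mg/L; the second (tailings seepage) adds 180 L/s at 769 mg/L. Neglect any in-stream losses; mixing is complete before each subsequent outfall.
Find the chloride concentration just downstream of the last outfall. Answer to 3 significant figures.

331 mg/L

Outfall 1: combined Q = 4664 L/s; C = (4070·6.200 + 594.0·2420)/4664 = 313.6 mg/L.
Outfall 2: combined Q = 4844 L/s; C = (4664·313.6 + 180.0·769.0)/4844 = 330.5 mg/L.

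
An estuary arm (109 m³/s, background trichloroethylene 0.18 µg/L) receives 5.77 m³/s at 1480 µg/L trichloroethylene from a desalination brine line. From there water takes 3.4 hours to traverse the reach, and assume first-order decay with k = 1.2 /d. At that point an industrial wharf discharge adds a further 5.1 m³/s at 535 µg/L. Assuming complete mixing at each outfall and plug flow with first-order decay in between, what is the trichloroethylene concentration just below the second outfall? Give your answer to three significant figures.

After mixing, C = (109.0·0.1800 + 5.770·1480) / 114.8 = 8559/114.8 = 74.58 µg/L; combined flow 114.8 m³/s.
Applying C = C₀e^(−kt): 74.58 × 0.8437 = 62.92 µg/L.
At the second outfall, C = (114.8·62.92 + 5.100·535.0) / (114.8 + 5.100) = 83.00 µg/L.

83.0 µg/L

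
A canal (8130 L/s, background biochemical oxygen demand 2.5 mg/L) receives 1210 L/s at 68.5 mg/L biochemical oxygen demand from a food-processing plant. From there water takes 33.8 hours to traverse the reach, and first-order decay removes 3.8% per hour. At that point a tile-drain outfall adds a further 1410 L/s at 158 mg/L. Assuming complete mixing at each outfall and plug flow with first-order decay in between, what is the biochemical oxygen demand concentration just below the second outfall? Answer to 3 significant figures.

Mixed concentration C = ΣQC/ΣQ = (8130·2.500 + 1210·68.50) / 9340 = 103200/9340 = 11.05 mg/L; combined flow 9340 L/s.
3.8%/h lost → k = −ln(1 − 0.038) = 0.03874 h⁻¹.
Applying C = C₀e^(−kt): 11.05 × 0.2700 = 2.983 mg/L.
At the second outfall, C = (9340·2.983 + 1410·158.0) / (9340 + 1410) = 23.32 mg/L.

23.3 mg/L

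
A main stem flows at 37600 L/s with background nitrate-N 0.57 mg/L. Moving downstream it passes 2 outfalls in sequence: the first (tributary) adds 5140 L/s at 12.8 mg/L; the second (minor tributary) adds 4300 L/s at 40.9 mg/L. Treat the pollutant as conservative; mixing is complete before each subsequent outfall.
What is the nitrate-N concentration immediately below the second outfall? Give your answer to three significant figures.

5.59 mg/L

After outfall 1: Q = 37600 + 5140 = 42740 L/s; C = (37600·0.5700 + 5140·12.80)/42740 = 2.041 mg/L.
After outfall 2: Q = 42740 + 4300 = 47040 L/s; C = (42740·2.041 + 4300·40.90)/47040 = 5.593 mg/L.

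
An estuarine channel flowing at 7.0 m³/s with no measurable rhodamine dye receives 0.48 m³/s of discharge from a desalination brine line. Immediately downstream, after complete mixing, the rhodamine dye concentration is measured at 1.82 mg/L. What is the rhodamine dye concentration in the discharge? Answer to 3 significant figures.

Mass balance: 7.000·0 + 0.4800·Cₑ = 7.480·1.820
→ Cₑ = (7.480·1.820 − 7.000·0) / 0.4800 = 28.36 mg/L.

28.4 mg/L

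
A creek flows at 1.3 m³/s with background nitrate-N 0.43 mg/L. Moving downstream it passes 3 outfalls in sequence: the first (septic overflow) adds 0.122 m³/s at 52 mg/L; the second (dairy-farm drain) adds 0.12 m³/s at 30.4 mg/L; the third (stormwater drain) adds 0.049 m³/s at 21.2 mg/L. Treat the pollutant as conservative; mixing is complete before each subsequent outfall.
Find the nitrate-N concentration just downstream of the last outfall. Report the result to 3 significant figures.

Outfall 1: combined Q = 1.422 m³/s; C = (1.300·0.4300 + 0.1220·52.00)/1.422 = 4.854 mg/L.
Outfall 2: combined Q = 1.542 m³/s; C = (1.422·4.854 + 0.1200·30.40)/1.542 = 6.842 mg/L.
Outfall 3: combined Q = 1.591 m³/s; C = (1.542·6.842 + 0.04900·21.20)/1.591 = 7.285 mg/L.

7.28 mg/L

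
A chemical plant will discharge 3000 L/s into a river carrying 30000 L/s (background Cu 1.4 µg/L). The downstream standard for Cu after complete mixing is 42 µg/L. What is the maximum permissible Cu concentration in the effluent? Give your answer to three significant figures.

448 µg/L

At the limit, (Qr·Cr + Qe·Cₑ)/(Qr + Qe) = 42:
Cₑ = (33000·42 − 30000·1.400) / 3000 = 448.0 µg/L.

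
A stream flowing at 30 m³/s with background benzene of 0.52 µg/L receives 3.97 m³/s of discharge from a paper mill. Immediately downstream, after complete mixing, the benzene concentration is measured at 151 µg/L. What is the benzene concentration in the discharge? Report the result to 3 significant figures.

Mass balance: 30.00·0.5200 + 3.970·Cₑ = 33.97·151.0
→ Cₑ = (33.97·151.0 − 30.00·0.5200) / 3.970 = 1288 µg/L.

1290 µg/L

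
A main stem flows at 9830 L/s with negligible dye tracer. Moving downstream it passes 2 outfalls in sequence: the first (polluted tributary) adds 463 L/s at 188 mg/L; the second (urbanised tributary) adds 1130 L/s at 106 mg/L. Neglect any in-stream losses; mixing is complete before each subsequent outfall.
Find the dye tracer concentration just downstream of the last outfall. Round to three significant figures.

After outfall 1: Q = 9830 + 463.0 = 10290 L/s; C = (9830·0 + 463.0·188.0)/10290 = 8.457 mg/L.
After outfall 2: Q = 10290 + 1130 = 11420 L/s; C = (10290·8.457 + 1130·106.0)/11420 = 18.11 mg/L.

18.1 mg/L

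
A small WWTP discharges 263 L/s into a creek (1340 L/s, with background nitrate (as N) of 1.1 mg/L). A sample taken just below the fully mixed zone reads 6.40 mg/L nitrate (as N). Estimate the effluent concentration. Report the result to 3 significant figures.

33.4 mg/L

Mass balance: 1340·1.100 + 263.0·Cₑ = 1603·6.400
→ Cₑ = (1603·6.400 − 1340·1.100) / 263.0 = 33.40 mg/L.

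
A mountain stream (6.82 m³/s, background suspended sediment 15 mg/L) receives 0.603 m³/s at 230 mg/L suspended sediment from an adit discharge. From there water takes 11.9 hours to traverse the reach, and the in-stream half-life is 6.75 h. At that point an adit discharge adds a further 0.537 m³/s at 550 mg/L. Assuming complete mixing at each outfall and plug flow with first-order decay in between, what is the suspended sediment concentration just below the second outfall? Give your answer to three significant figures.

46.0 mg/L

Conservation of mass: C = (6.820·15.00 + 0.6030·230.0) / 7.423 = 241.0/7.423 = 32.47 mg/L; combined flow 7.423 m³/s.
Half-life 6.75 h → k = ln 2 / 6.75 = 0.1027 h⁻¹ = 2.465 d⁻¹.
After decay, C = 32.47 × e^(−kt) = 32.47 × 0.2946 = 9.566 mg/L.
Second outfall: C = (7.423·9.566 + 0.5370·550.0)/7.960 = 46.02 mg/L.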